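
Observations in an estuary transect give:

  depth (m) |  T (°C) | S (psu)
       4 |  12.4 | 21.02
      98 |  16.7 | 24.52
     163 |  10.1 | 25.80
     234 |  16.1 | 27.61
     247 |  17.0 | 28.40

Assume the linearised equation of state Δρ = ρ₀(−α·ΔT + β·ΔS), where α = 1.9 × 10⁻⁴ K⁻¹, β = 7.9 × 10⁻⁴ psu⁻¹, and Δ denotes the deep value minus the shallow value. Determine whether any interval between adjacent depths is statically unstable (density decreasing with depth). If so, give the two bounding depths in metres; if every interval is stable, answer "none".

none

Evaluate Δρ/ρ₀ = −αΔT + βΔS across each adjacent pair:
  4–98 m: −αΔT+βΔS = −(1.9 × 10⁻⁴)(+4.3)+(7.9 × 10⁻⁴)(+3.50) = 1.9 × 10⁻³ → stable
  98–163 m: −αΔT+βΔS = −(1.9 × 10⁻⁴)(-6.6)+(7.9 × 10⁻⁴)(+1.28) = 2.3 × 10⁻³ → stable
  163–234 m: −αΔT+βΔS = −(1.9 × 10⁻⁴)(+6.0)+(7.9 × 10⁻⁴)(+1.81) = 2.9 × 10⁻⁴ → stable
  234–247 m: −αΔT+βΔS = −(1.9 × 10⁻⁴)(+0.9)+(7.9 × 10⁻⁴)(+0.79) = 4.5 × 10⁻⁴ → stable
Every interval has Δρ > 0: the column is stably stratified throughout.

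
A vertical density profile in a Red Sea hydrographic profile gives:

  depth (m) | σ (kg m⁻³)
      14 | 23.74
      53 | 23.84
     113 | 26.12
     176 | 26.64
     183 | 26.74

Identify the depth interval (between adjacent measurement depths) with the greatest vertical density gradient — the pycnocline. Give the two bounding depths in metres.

53–113 m

Compute the density gradient over each adjacent pair:
  14–53 m: Δρ/Δz = 0.10/39 = 2.6 × 10⁻³ kg m⁻⁴
  53–113 m: Δρ/Δz = 2.28/60 = 0.038 kg m⁻⁴
  113–176 m: Δρ/Δz = 0.52/63 = 8.3 × 10⁻³ kg m⁻⁴
  176–183 m: Δρ/Δz = 0.10/7 = 0.014 kg m⁻⁴
The largest gradient is in the 53–113 m interval — the pycnocline.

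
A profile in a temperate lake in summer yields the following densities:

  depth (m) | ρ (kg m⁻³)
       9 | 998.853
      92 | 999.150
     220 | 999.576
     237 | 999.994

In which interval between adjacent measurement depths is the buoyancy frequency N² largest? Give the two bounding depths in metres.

220–237 m

Compute the density gradient over each adjacent pair:
  9–92 m: Δρ/Δz = 0.297/83 = 3.6 × 10⁻³ kg m⁻⁴
  92–220 m: Δρ/Δz = 0.426/128 = 3.3 × 10⁻³ kg m⁻⁴
  220–237 m: Δρ/Δz = 0.418/17 = 0.025 kg m⁻⁴
The largest gradient is in the 220–237 m interval — the pycnocline.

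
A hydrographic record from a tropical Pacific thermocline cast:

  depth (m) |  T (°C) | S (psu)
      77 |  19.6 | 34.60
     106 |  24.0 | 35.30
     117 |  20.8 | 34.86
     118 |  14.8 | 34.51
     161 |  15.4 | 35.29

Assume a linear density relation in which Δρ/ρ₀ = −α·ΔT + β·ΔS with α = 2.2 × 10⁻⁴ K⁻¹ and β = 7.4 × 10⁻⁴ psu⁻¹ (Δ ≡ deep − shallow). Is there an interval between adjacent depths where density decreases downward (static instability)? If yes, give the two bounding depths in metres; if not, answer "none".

77–106 m

Evaluate Δρ/ρ₀ = −αΔT + βΔS across each adjacent pair:
  77–106 m: −αΔT+βΔS = −(2.2 × 10⁻⁴)(+4.4)+(7.4 × 10⁻⁴)(+0.70) = -4.5 × 10⁻⁴ → UNSTABLE
  106–117 m: −αΔT+βΔS = −(2.2 × 10⁻⁴)(-3.2)+(7.4 × 10⁻⁴)(-0.44) = 3.8 × 10⁻⁴ → stable
  117–118 m: −αΔT+βΔS = −(2.2 × 10⁻⁴)(-6.0)+(7.4 × 10⁻⁴)(-0.35) = 1.1 × 10⁻³ → stable
  118–161 m: −αΔT+βΔS = −(2.2 × 10⁻⁴)(+0.6)+(7.4 × 10⁻⁴)(+0.78) = 4.5 × 10⁻⁴ → stable
The 77–106 m interval has Δρ < 0: lighter water underlies denser water.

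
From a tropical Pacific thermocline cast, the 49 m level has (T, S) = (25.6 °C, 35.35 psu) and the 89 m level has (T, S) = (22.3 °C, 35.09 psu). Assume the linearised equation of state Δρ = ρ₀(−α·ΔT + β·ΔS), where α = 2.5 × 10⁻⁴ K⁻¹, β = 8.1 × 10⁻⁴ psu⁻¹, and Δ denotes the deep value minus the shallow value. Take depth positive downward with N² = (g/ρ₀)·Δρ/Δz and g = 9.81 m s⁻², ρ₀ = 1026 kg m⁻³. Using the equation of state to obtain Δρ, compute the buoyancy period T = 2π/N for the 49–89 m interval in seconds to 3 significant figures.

ΔT = -3.3 K, ΔS = -0.26 psu (deep − shallow).
Δρ/ρ₀ = −αΔT + βΔS = 8.25 × 10⁻⁴ − 2.106 × 10⁻⁴ = 6.144 × 10⁻⁴, so Δρ ≈ 0.6304 kg m⁻³.
N² = (g/ρ₀)·Δρ/Δz = g·(Δρ/ρ₀)/Δz = 9.81 × 6.144 × 10⁻⁴ / 40 = 1.5068 × 10⁻⁴ s⁻².
N = √(1.5068 × 10⁻⁴) = 0.012275 rad s⁻¹ → T = 2π/N = 511.87 s ≈ 512 s.

512 s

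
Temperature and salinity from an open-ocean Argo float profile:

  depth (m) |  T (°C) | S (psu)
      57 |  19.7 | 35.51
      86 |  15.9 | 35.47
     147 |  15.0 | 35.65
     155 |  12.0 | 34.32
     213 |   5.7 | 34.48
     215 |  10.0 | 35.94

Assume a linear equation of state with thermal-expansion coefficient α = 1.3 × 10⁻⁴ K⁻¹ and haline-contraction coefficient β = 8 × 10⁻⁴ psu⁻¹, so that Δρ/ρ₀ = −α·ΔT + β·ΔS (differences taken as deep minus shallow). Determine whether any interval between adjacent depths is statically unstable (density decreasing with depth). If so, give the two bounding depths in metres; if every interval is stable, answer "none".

147–155 m

Evaluate Δρ/ρ₀ = −αΔT + βΔS across each adjacent pair:
  57–86 m: −αΔT+βΔS = −(1.3 × 10⁻⁴)(-3.8)+(8 × 10⁻⁴)(-0.04) = 4.6 × 10⁻⁴ → stable
  86–147 m: −αΔT+βΔS = −(1.3 × 10⁻⁴)(-0.9)+(8 × 10⁻⁴)(+0.18) = 2.6 × 10⁻⁴ → stable
  147–155 m: −αΔT+βΔS = −(1.3 × 10⁻⁴)(-3.0)+(8 × 10⁻⁴)(-1.33) = -6.7 × 10⁻⁴ → UNSTABLE
  155–213 m: −αΔT+βΔS = −(1.3 × 10⁻⁴)(-6.3)+(8 × 10⁻⁴)(+0.16) = 9.5 × 10⁻⁴ → stable
  213–215 m: −αΔT+βΔS = −(1.3 × 10⁻⁴)(+4.3)+(8 × 10⁻⁴)(+1.46) = 6.1 × 10⁻⁴ → stable
The 147–155 m interval has Δρ < 0: lighter water underlies denser water.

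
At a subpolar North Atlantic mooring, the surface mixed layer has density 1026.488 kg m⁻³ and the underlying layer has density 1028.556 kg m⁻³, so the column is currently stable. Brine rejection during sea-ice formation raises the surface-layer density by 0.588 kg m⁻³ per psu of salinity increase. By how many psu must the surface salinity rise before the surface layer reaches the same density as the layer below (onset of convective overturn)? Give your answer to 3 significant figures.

3.52 psu

Density deficit of the surface layer: 1028.556 − 1026.488 = 2.068 kg m⁻³.
Required change = 2.068 / 0.588 = 3.52 psu.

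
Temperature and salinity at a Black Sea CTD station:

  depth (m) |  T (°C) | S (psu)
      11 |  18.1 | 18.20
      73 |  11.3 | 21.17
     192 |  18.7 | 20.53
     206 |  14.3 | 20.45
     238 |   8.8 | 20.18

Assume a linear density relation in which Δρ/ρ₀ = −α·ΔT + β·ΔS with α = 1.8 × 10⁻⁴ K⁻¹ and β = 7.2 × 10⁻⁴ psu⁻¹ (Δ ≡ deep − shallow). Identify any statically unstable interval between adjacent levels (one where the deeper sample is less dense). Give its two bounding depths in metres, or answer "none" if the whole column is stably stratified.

Evaluate Δρ/ρ₀ = −αΔT + βΔS across each adjacent pair:
  11–73 m: −αΔT+βΔS = −(1.8 × 10⁻⁴)(-6.8)+(7.2 × 10⁻⁴)(+2.97) = 3.4 × 10⁻³ → stable
  73–192 m: −αΔT+βΔS = −(1.8 × 10⁻⁴)(+7.4)+(7.2 × 10⁻⁴)(-0.64) = -1.8 × 10⁻³ → UNSTABLE
  192–206 m: −αΔT+βΔS = −(1.8 × 10⁻⁴)(-4.4)+(7.2 × 10⁻⁴)(-0.08) = 7.3 × 10⁻⁴ → stable
  206–238 m: −αΔT+βΔS = −(1.8 × 10⁻⁴)(-5.5)+(7.2 × 10⁻⁴)(-0.27) = 8.0 × 10⁻⁴ → stable
The 73–192 m interval has Δρ < 0: lighter water underlies denser water.

73–192 m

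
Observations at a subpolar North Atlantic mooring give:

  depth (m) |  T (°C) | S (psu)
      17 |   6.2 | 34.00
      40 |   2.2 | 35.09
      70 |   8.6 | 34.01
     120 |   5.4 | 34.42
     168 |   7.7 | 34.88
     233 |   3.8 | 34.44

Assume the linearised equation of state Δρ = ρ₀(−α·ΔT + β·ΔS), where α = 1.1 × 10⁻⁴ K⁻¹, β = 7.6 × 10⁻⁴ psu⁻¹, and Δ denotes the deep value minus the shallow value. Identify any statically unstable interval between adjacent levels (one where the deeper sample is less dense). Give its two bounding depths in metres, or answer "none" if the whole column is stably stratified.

Evaluate Δρ/ρ₀ = −αΔT + βΔS across each adjacent pair:
  17–40 m: −αΔT+βΔS = −(1.1 × 10⁻⁴)(-4.0)+(7.6 × 10⁻⁴)(+1.09) = 1.3 × 10⁻³ → stable
  40–70 m: −αΔT+βΔS = −(1.1 × 10⁻⁴)(+6.4)+(7.6 × 10⁻⁴)(-1.08) = -1.5 × 10⁻³ → UNSTABLE
  70–120 m: −αΔT+βΔS = −(1.1 × 10⁻⁴)(-3.2)+(7.6 × 10⁻⁴)(+0.41) = 6.6 × 10⁻⁴ → stable
  120–168 m: −αΔT+βΔS = −(1.1 × 10⁻⁴)(+2.3)+(7.6 × 10⁻⁴)(+0.46) = 9.7 × 10⁻⁵ → stable
  168–233 m: −αΔT+βΔS = −(1.1 × 10⁻⁴)(-3.9)+(7.6 × 10⁻⁴)(-0.44) = 9.5 × 10⁻⁵ → stable
The 40–70 m interval has Δρ < 0: lighter water underlies denser water.

40–70 m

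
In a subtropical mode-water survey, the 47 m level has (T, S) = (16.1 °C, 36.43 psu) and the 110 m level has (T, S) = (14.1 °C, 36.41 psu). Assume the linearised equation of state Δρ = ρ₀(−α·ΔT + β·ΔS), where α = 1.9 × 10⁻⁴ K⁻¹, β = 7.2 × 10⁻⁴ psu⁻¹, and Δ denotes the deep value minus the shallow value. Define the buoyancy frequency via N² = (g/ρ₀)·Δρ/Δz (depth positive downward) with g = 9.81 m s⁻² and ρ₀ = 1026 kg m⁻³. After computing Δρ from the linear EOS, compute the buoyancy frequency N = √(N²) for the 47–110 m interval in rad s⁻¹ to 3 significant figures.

7.55 × 10⁻³ rad s⁻¹

ΔT = -2.0 K, ΔS = -0.02 psu (deep − shallow).
Δρ/ρ₀ = −αΔT + βΔS = 3.80 × 10⁻⁴ − 1.44 × 10⁻⁵ = 3.656 × 10⁻⁴, so Δρ ≈ 0.3751 kg m⁻³.
N² = (g/ρ₀)·Δρ/Δz = g·(Δρ/ρ₀)/Δz = 9.81 × 3.656 × 10⁻⁴ / 63 = 5.6929 × 10⁻⁵ s⁻².
N = √(5.6929 × 10⁻⁵) = 7.5451 × 10⁻³ rad s⁻¹ ≈ 7.55 × 10⁻³ rad s⁻¹.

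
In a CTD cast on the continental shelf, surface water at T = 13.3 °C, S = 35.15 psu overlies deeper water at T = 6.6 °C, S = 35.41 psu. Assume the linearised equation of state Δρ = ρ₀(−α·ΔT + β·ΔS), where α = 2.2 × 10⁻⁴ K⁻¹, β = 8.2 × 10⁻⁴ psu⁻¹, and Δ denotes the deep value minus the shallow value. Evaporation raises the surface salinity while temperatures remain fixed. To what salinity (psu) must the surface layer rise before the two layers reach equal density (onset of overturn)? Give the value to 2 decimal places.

37.21 psu

Neutral buoyancy requires −α(T_deep − T_surf) + β(S_deep − S_surf′) = 0.
S_surf′ = S_deep − (α/β)·ΔT = 35.41 − (2.2 × 10⁻⁴/8.2 × 10⁻⁴)·(-6.7) = 37.2076 psu.
Increase required: 37.2076 − 35.15 = 2.0576 psu.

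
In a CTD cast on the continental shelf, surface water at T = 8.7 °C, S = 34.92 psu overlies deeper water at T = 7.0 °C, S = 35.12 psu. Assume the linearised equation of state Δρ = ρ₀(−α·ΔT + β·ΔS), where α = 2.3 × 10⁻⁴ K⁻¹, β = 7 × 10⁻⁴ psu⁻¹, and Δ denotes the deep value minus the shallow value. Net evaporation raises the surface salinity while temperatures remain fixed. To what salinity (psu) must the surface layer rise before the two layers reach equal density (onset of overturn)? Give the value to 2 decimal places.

35.68 psu

Neutral buoyancy requires −α(T_deep − T_surf) + β(S_deep − S_surf′) = 0.
S_surf′ = S_deep − (α/β)·ΔT = 35.12 − (2.3 × 10⁻⁴/7 × 10⁻⁴)·(-1.7) = 35.6786 psu.
Increase required: 35.6786 − 34.92 = 0.7586 psu.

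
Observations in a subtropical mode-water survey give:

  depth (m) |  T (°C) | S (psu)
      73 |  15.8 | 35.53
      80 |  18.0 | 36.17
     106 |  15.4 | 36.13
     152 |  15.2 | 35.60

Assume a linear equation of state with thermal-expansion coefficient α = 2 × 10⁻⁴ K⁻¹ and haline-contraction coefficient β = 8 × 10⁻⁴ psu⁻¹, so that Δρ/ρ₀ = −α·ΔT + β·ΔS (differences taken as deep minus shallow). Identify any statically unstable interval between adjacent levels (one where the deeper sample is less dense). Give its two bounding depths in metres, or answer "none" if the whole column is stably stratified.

Evaluate Δρ/ρ₀ = −αΔT + βΔS across each adjacent pair:
  73–80 m: −αΔT+βΔS = −(2 × 10⁻⁴)(+2.2)+(8 × 10⁻⁴)(+0.64) = 7.2 × 10⁻⁵ → stable
  80–106 m: −αΔT+βΔS = −(2 × 10⁻⁴)(-2.6)+(8 × 10⁻⁴)(-0.04) = 4.9 × 10⁻⁴ → stable
  106–152 m: −αΔT+βΔS = −(2 × 10⁻⁴)(-0.2)+(8 × 10⁻⁴)(-0.53) = -3.8 × 10⁻⁴ → UNSTABLE
The 106–152 m interval has Δρ < 0: lighter water underlies denser water.

106–152 m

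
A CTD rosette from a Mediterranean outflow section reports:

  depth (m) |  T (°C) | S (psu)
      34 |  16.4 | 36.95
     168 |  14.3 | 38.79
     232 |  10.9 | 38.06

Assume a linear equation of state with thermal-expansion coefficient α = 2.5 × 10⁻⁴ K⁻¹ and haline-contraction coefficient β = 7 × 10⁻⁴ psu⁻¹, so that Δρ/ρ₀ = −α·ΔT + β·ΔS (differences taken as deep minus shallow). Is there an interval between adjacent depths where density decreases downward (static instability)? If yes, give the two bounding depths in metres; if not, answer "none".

Evaluate Δρ/ρ₀ = −αΔT + βΔS across each adjacent pair:
  34–168 m: −αΔT+βΔS = −(2.5 × 10⁻⁴)(-2.1)+(7 × 10⁻⁴)(+1.84) = 1.8 × 10⁻³ → stable
  168–232 m: −αΔT+βΔS = −(2.5 × 10⁻⁴)(-3.4)+(7 × 10⁻⁴)(-0.73) = 3.4 × 10⁻⁴ → stable
Every interval has Δρ > 0: the column is stably stratified throughout.

none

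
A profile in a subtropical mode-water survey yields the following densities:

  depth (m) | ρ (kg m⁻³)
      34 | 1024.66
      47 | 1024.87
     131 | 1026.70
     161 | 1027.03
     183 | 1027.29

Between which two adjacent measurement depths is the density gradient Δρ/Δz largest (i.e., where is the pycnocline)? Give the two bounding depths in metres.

Compute the density gradient over each adjacent pair:
  34–47 m: Δρ/Δz = 0.21/13 = 0.016 kg m⁻⁴
  47–131 m: Δρ/Δz = 1.83/84 = 0.022 kg m⁻⁴
  131–161 m: Δρ/Δz = 0.33/30 = 0.011 kg m⁻⁴
  161–183 m: Δρ/Δz = 0.26/22 = 0.012 kg m⁻⁴
The largest gradient is in the 47–131 m interval — the pycnocline.

47–131 m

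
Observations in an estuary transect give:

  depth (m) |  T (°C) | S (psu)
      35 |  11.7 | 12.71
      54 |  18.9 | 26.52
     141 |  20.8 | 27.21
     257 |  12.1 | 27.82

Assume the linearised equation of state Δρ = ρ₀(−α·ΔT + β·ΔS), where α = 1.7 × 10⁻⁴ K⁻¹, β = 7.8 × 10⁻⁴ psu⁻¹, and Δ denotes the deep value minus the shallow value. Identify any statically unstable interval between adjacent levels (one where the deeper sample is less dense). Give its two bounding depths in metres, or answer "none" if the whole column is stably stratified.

Evaluate Δρ/ρ₀ = −αΔT + βΔS across each adjacent pair:
  35–54 m: −αΔT+βΔS = −(1.7 × 10⁻⁴)(+7.2)+(7.8 × 10⁻⁴)(+13.81) = 9.5 × 10⁻³ → stable
  54–141 m: −αΔT+βΔS = −(1.7 × 10⁻⁴)(+1.9)+(7.8 × 10⁻⁴)(+0.69) = 2.2 × 10⁻⁴ → stable
  141–257 m: −αΔT+βΔS = −(1.7 × 10⁻⁴)(-8.7)+(7.8 × 10⁻⁴)(+0.61) = 2.0 × 10⁻³ → stable
Every interval has Δρ > 0: the column is stably stratified throughout.

none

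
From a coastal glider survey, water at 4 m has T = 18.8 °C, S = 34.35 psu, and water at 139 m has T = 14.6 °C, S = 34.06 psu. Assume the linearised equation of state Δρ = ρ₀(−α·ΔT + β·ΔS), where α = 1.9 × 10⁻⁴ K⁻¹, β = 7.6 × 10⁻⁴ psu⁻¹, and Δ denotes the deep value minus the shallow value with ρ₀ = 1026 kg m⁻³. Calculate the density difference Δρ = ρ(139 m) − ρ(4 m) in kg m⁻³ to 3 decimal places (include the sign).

+0.593 kg m⁻³

ΔT = -4.2 K, ΔS = -0.29 psu (deep − shallow).
Δρ/ρ₀ = −(1.9 × 10⁻⁴)(-4.2) + (7.6 × 10⁻⁴)(-0.29) = 5.776 × 10⁻⁴.
Δρ = 1026 × (5.776 × 10⁻⁴) = +0.593 kg m⁻³.
Positive Δρ: denser below, stable.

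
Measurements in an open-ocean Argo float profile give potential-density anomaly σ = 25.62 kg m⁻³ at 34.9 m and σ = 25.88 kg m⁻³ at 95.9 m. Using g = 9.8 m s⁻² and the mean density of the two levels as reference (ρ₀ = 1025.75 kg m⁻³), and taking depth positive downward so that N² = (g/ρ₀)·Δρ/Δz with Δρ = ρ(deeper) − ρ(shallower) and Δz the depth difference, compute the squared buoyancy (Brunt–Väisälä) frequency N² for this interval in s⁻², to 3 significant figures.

Δρ = 1025.88 − 1025.62 = 0.26 kg m⁻³ over Δz = 95.9 − 34.9 = 61 m.
N² = (9.8/1025.75) × (0.26/61) = 4.0722 × 10⁻⁵ s⁻² ≈ 4.07 × 10⁻⁵ s⁻².

4.07 × 10⁻⁵ s⁻²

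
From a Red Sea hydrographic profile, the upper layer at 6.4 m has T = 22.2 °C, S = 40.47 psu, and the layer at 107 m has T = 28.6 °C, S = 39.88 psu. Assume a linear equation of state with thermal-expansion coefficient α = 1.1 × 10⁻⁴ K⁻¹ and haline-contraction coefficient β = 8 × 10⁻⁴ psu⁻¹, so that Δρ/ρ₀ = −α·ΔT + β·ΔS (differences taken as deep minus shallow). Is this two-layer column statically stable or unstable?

ΔT = 28.6 − 22.2 = +6.4 K and ΔS = 39.88 − 40.47 = -0.59 psu (deep − shallow).
−αΔT = -7.04 × 10⁻⁴; βΔS = -4.72 × 10⁻⁴; sum Δρ/ρ₀ = -1.176 × 10⁻³.
Δρ/ρ₀ < 0, so Δρ < 0: deeper water is lighter → statically unstable; the column would overturn.

unstable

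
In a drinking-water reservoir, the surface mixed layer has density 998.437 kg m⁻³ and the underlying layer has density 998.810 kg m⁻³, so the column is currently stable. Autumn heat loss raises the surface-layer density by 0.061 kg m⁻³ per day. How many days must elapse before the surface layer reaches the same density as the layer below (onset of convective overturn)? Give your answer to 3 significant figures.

6.11 days

Density deficit of the surface layer: 998.810 − 998.437 = 0.373 kg m⁻³.
Required change = 0.373 / 0.061 = 6.11 days.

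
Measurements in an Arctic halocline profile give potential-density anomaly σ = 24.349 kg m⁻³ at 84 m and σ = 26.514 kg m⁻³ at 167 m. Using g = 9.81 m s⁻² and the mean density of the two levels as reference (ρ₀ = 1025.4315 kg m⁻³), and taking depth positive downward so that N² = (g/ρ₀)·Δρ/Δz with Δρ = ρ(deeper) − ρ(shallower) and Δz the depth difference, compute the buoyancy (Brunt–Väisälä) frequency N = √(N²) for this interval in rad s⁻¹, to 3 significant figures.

Δρ = 1026.514 − 1024.349 = 2.165 kg m⁻³ over Δz = 167 − 84 = 83 m.
N² = (9.81/1025.4315) × (2.165/83) = 2.4954 × 10⁻⁴ s⁻².
N = √(2.4954 × 10⁻⁴) = 0.015797 rad s⁻¹ ≈ 0.0158 rad s⁻¹.

0.0158 rad s⁻¹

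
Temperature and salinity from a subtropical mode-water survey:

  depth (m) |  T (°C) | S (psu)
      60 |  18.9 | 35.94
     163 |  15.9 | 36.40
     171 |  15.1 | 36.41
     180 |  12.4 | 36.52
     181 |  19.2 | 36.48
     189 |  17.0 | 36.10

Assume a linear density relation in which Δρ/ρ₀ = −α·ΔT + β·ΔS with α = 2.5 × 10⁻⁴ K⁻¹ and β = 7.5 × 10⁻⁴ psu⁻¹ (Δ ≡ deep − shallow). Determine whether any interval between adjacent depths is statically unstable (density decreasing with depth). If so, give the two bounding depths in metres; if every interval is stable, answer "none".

Evaluate Δρ/ρ₀ = −αΔT + βΔS across each adjacent pair:
  60–163 m: −αΔT+βΔS = −(2.5 × 10⁻⁴)(-3.0)+(7.5 × 10⁻⁴)(+0.46) = 1.1 × 10⁻³ → stable
  163–171 m: −αΔT+βΔS = −(2.5 × 10⁻⁴)(-0.8)+(7.5 × 10⁻⁴)(+0.01) = 2.1 × 10⁻⁴ → stable
  171–180 m: −αΔT+βΔS = −(2.5 × 10⁻⁴)(-2.7)+(7.5 × 10⁻⁴)(+0.11) = 7.6 × 10⁻⁴ → stable
  180–181 m: −αΔT+βΔS = −(2.5 × 10⁻⁴)(+6.8)+(7.5 × 10⁻⁴)(-0.04) = -1.7 × 10⁻³ → UNSTABLE
  181–189 m: −αΔT+βΔS = −(2.5 × 10⁻⁴)(-2.2)+(7.5 × 10⁻⁴)(-0.38) = 2.7 × 10⁻⁴ → stable
The 180–181 m interval has Δρ < 0: lighter water underlies denser water.

180–181 m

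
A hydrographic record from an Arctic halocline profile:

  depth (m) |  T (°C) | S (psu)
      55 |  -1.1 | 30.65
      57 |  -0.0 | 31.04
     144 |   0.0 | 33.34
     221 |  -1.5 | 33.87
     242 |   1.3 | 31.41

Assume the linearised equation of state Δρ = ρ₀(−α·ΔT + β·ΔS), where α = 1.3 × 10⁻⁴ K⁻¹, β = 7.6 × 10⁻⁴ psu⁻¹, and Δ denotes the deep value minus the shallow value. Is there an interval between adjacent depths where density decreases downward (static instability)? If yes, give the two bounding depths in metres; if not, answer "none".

221–242 m

Evaluate Δρ/ρ₀ = −αΔT + βΔS across each adjacent pair:
  55–57 m: −αΔT+βΔS = −(1.3 × 10⁻⁴)(+1.1)+(7.6 × 10⁻⁴)(+0.39) = 1.5 × 10⁻⁴ → stable
  57–144 m: −αΔT+βΔS = −(1.3 × 10⁻⁴)(+0.0)+(7.6 × 10⁻⁴)(+2.30) = 1.7 × 10⁻³ → stable
  144–221 m: −αΔT+βΔS = −(1.3 × 10⁻⁴)(-1.5)+(7.6 × 10⁻⁴)(+0.53) = 6.0 × 10⁻⁴ → stable
  221–242 m: −αΔT+βΔS = −(1.3 × 10⁻⁴)(+2.8)+(7.6 × 10⁻⁴)(-2.46) = -2.2 × 10⁻³ → UNSTABLE
The 221–242 m interval has Δρ < 0: lighter water underlies denser water.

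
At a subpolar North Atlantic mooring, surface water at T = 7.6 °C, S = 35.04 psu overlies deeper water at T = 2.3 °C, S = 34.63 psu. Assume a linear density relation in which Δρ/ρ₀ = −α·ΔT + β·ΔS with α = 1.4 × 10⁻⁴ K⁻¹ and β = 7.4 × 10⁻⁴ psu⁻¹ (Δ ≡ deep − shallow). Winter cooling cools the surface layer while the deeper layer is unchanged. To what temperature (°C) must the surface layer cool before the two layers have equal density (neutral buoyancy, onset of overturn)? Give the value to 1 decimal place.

4.5 °C

Neutral buoyancy requires Δρ = 0, i.e. −α(T_deep − T_surf′) + β(S_deep − S_surf) = 0.
T_surf′ = T_deep − (β/α)·ΔS = 2.3 − (7.4 × 10⁻⁴/1.4 × 10⁻⁴)·(-0.41) = 4.467 °C.
Cooling required: 7.6 − (4.467) = 3.133 °C.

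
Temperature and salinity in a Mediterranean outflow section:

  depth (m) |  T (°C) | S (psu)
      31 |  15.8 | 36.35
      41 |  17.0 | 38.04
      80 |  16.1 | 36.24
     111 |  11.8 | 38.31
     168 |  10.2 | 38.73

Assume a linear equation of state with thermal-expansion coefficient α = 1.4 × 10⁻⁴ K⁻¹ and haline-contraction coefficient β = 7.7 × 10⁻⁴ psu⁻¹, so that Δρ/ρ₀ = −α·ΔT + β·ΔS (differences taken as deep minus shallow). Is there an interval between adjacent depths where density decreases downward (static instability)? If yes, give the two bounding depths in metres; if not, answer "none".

Evaluate Δρ/ρ₀ = −αΔT + βΔS across each adjacent pair:
  31–41 m: −αΔT+βΔS = −(1.4 × 10⁻⁴)(+1.2)+(7.7 × 10⁻⁴)(+1.69) = 1.1 × 10⁻³ → stable
  41–80 m: −αΔT+βΔS = −(1.4 × 10⁻⁴)(-0.9)+(7.7 × 10⁻⁴)(-1.80) = -1.3 × 10⁻³ → UNSTABLE
  80–111 m: −αΔT+βΔS = −(1.4 × 10⁻⁴)(-4.3)+(7.7 × 10⁻⁴)(+2.07) = 2.2 × 10⁻³ → stable
  111–168 m: −αΔT+βΔS = −(1.4 × 10⁻⁴)(-1.6)+(7.7 × 10⁻⁴)(+0.42) = 5.5 × 10⁻⁴ → stable
The 41–80 m interval has Δρ < 0: lighter water underlies denser water.

41–80 m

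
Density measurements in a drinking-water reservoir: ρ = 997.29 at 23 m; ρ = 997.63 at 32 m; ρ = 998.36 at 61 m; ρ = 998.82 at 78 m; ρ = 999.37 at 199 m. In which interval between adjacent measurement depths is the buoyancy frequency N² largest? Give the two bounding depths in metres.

23–32 m

Compute the density gradient over each adjacent pair:
  23–32 m: Δρ/Δz = 0.34/9 = 0.038 kg m⁻⁴
  32–61 m: Δρ/Δz = 0.73/29 = 0.025 kg m⁻⁴
  61–78 m: Δρ/Δz = 0.46/17 = 0.027 kg m⁻⁴
  78–199 m: Δρ/Δz = 0.55/121 = 4.5 × 10⁻³ kg m⁻⁴
The largest gradient is in the 23–32 m interval — the pycnocline.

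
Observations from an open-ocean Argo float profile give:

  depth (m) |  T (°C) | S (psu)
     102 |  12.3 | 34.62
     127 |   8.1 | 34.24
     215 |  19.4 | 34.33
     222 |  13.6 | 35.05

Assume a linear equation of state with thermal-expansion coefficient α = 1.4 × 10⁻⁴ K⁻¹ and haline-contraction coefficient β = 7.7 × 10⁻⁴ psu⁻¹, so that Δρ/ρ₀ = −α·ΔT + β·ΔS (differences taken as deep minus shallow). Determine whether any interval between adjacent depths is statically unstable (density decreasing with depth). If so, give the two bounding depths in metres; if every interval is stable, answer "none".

Evaluate Δρ/ρ₀ = −αΔT + βΔS across each adjacent pair:
  102–127 m: −αΔT+βΔS = −(1.4 × 10⁻⁴)(-4.2)+(7.7 × 10⁻⁴)(-0.38) = 3.0 × 10⁻⁴ → stable
  127–215 m: −αΔT+βΔS = −(1.4 × 10⁻⁴)(+11.3)+(7.7 × 10⁻⁴)(+0.09) = -1.5 × 10⁻³ → UNSTABLE
  215–222 m: −αΔT+βΔS = −(1.4 × 10⁻⁴)(-5.8)+(7.7 × 10⁻⁴)(+0.72) = 1.4 × 10⁻³ → stable
The 127–215 m interval has Δρ < 0: lighter water underlies denser water.

127–215 m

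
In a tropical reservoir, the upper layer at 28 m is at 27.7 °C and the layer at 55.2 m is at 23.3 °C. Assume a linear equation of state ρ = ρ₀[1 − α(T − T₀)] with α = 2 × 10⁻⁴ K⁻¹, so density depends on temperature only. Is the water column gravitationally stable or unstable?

ΔT = 23.3 − 27.7 = -4.4 K, so Δρ/ρ₀ = −αΔT = 8.80 × 10⁻⁴.
Δρ/ρ₀ > 0, so Δρ > 0: deeper water is denser → statically stable.

stable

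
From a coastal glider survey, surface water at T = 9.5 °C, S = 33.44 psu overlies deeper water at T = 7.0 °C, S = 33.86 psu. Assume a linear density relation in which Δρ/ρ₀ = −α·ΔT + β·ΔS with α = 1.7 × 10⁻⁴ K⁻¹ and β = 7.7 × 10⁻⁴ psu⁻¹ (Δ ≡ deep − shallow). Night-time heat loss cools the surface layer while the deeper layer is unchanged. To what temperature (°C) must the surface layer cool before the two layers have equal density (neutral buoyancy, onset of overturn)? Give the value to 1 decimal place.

5.1 °C

Neutral buoyancy requires Δρ = 0, i.e. −α(T_deep − T_surf′) + β(S_deep − S_surf) = 0.
T_surf′ = T_deep − (β/α)·ΔS = 7.0 − (7.7 × 10⁻⁴/1.7 × 10⁻⁴)·(+0.42) = 5.098 °C.
Cooling required: 9.5 − (5.098) = 4.402 °C.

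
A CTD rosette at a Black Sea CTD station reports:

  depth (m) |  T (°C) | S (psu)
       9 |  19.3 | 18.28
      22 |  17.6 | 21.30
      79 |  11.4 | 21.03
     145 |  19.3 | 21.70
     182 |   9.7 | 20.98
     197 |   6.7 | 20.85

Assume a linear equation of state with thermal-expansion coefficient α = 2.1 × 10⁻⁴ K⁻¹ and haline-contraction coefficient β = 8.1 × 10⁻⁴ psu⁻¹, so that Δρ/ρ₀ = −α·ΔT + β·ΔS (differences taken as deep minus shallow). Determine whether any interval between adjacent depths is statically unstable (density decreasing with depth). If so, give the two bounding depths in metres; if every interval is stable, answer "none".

79–145 m

Evaluate Δρ/ρ₀ = −αΔT + βΔS across each adjacent pair:
  9–22 m: −αΔT+βΔS = −(2.1 × 10⁻⁴)(-1.7)+(8.1 × 10⁻⁴)(+3.02) = 2.8 × 10⁻³ → stable
  22–79 m: −αΔT+βΔS = −(2.1 × 10⁻⁴)(-6.2)+(8.1 × 10⁻⁴)(-0.27) = 1.1 × 10⁻³ → stable
  79–145 m: −αΔT+βΔS = −(2.1 × 10⁻⁴)(+7.9)+(8.1 × 10⁻⁴)(+0.67) = -1.1 × 10⁻³ → UNSTABLE
  145–182 m: −αΔT+βΔS = −(2.1 × 10⁻⁴)(-9.6)+(8.1 × 10⁻⁴)(-0.72) = 1.4 × 10⁻³ → stable
  182–197 m: −αΔT+βΔS = −(2.1 × 10⁻⁴)(-3.0)+(8.1 × 10⁻⁴)(-0.13) = 5.2 × 10⁻⁴ → stable
The 79–145 m interval has Δρ < 0: lighter water underlies denser water.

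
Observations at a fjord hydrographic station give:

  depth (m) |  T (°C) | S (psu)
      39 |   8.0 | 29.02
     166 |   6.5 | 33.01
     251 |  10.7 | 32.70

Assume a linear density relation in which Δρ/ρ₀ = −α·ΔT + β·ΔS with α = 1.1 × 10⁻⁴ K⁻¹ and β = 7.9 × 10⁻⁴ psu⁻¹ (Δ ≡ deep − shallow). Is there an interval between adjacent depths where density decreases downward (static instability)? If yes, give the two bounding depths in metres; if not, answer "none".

166–251 m

Evaluate Δρ/ρ₀ = −αΔT + βΔS across each adjacent pair:
  39–166 m: −αΔT+βΔS = −(1.1 × 10⁻⁴)(-1.5)+(7.9 × 10⁻⁴)(+3.99) = 3.3 × 10⁻³ → stable
  166–251 m: −αΔT+βΔS = −(1.1 × 10⁻⁴)(+4.2)+(7.9 × 10⁻⁴)(-0.31) = -7.1 × 10⁻⁴ → UNSTABLE
The 166–251 m interval has Δρ < 0: lighter water underlies denser water.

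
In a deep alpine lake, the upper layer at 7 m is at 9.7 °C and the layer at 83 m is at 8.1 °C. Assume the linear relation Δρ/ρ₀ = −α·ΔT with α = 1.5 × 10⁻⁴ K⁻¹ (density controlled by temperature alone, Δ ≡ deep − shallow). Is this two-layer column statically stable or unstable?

ΔT = 8.1 − 9.7 = -1.6 K, so Δρ/ρ₀ = −αΔT = 2.40 × 10⁻⁴.
Δρ/ρ₀ > 0, so Δρ > 0: deeper water is denser → statically stable.

stable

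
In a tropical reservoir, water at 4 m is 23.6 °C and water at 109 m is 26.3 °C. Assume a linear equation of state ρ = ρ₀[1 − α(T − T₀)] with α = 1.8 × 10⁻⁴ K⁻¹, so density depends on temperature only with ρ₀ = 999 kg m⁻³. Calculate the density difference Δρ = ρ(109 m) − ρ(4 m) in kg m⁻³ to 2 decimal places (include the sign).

-0.49 kg m⁻³

ΔT = +2.7 K, Δρ/ρ₀ = −αΔT = -4.86 × 10⁻⁴.
Δρ = 999 × (-4.86 × 10⁻⁴) = -0.49 kg m⁻³.
Negative Δρ: lighter below, statically unstable.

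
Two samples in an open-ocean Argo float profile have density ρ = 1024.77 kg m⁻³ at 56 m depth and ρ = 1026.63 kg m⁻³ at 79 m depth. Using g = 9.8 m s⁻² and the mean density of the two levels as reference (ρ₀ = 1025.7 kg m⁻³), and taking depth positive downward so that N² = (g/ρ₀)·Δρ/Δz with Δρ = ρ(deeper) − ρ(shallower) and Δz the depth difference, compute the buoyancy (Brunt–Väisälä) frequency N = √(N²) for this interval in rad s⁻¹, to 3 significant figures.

Δρ = 1026.63 − 1024.77 = 1.86 kg m⁻³ over Δz = 79 − 56 = 23 m.
N² = (9.8/1025.7) × (1.86/23) = 7.7266 × 10⁻⁴ s⁻².
N = √(7.7266 × 10⁻⁴) = 0.027797 rad s⁻¹ ≈ 0.0278 rad s⁻¹.

0.0278 rad s⁻¹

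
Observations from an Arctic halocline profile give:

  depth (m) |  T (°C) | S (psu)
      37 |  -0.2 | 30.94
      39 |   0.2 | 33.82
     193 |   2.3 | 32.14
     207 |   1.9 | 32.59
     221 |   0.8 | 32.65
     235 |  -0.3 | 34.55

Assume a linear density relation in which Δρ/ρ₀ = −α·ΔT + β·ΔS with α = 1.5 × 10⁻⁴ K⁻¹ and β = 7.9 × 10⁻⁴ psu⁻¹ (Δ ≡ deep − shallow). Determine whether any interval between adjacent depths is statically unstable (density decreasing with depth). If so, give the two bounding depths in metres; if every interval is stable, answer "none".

Evaluate Δρ/ρ₀ = −αΔT + βΔS across each adjacent pair:
  37–39 m: −αΔT+βΔS = −(1.5 × 10⁻⁴)(+0.4)+(7.9 × 10⁻⁴)(+2.88) = 2.2 × 10⁻³ → stable
  39–193 m: −αΔT+βΔS = −(1.5 × 10⁻⁴)(+2.1)+(7.9 × 10⁻⁴)(-1.68) = -1.6 × 10⁻³ → UNSTABLE
  193–207 m: −αΔT+βΔS = −(1.5 × 10⁻⁴)(-0.4)+(7.9 × 10⁻⁴)(+0.45) = 4.2 × 10⁻⁴ → stable
  207–221 m: −αΔT+βΔS = −(1.5 × 10⁻⁴)(-1.1)+(7.9 × 10⁻⁴)(+0.06) = 2.1 × 10⁻⁴ → stable
  221–235 m: −αΔT+βΔS = −(1.5 × 10⁻⁴)(-1.1)+(7.9 × 10⁻⁴)(+1.90) = 1.7 × 10⁻³ → stable
The 39–193 m interval has Δρ < 0: lighter water underlies denser water.

39–193 m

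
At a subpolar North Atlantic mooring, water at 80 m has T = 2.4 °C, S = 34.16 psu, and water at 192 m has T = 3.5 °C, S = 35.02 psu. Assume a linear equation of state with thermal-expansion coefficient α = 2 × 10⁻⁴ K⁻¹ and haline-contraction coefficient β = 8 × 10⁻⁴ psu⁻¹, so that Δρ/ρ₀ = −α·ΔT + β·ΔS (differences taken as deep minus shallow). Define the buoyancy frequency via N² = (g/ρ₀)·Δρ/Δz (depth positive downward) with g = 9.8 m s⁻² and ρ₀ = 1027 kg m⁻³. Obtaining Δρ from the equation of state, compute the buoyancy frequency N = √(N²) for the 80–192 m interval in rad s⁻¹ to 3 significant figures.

6.40 × 10⁻³ rad s⁻¹

ΔT = +1.1 K, ΔS = +0.86 psu (deep − shallow).
Δρ/ρ₀ = −αΔT + βΔS = -2.20 × 10⁻⁴ + 6.88 × 10⁻⁴ = 4.68 × 10⁻⁴, so Δρ ≈ 0.4806 kg m⁻³.
N² = (g/ρ₀)·Δρ/Δz = g·(Δρ/ρ₀)/Δz = 9.8 × 4.68 × 10⁻⁴ / 112 = 4.0950 × 10⁻⁵ s⁻².
N = √(4.0950 × 10⁻⁵) = 6.3992 × 10⁻³ rad s⁻¹ ≈ 6.40 × 10⁻³ rad s⁻¹.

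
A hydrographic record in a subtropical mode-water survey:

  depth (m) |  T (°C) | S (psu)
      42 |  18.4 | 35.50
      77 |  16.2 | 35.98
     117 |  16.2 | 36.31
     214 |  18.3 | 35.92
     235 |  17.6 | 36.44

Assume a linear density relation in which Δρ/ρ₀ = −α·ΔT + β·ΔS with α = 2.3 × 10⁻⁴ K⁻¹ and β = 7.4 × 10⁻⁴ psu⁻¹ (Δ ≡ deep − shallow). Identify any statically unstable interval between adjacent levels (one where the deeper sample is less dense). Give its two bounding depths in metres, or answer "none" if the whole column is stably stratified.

117–214 m

Evaluate Δρ/ρ₀ = −αΔT + βΔS across each adjacent pair:
  42–77 m: −αΔT+βΔS = −(2.3 × 10⁻⁴)(-2.2)+(7.4 × 10⁻⁴)(+0.48) = 8.6 × 10⁻⁴ → stable
  77–117 m: −αΔT+βΔS = −(2.3 × 10⁻⁴)(+0.0)+(7.4 × 10⁻⁴)(+0.33) = 2.4 × 10⁻⁴ → stable
  117–214 m: −αΔT+βΔS = −(2.3 × 10⁻⁴)(+2.1)+(7.4 × 10⁻⁴)(-0.39) = -7.7 × 10⁻⁴ → UNSTABLE
  214–235 m: −αΔT+βΔS = −(2.3 × 10⁻⁴)(-0.7)+(7.4 × 10⁻⁴)(+0.52) = 5.5 × 10⁻⁴ → stable
The 117–214 m interval has Δρ < 0: lighter water underlies denser water.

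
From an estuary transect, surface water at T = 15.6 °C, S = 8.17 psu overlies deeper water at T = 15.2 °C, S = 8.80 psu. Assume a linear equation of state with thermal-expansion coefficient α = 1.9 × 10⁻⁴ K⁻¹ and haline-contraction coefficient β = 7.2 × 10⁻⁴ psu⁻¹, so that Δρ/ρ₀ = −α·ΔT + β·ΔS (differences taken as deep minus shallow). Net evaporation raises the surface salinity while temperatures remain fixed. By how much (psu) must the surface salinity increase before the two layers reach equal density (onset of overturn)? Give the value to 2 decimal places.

0.74 psu

Neutral buoyancy requires −α(T_deep − T_surf) + β(S_deep − S_surf′) = 0.
S_surf′ = S_deep − (α/β)·ΔT = 8.80 − (1.9 × 10⁻⁴/7.2 × 10⁻⁴)·(-0.4) = 8.9056 psu.
Increase required: 8.9056 − 8.17 = 0.7356 psu.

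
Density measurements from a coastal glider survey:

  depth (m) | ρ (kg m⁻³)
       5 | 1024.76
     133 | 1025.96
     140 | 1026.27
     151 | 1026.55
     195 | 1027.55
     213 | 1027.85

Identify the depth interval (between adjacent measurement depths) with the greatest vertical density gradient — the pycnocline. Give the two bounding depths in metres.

133–140 m

Compute the density gradient over each adjacent pair:
  5–133 m: Δρ/Δz = 1.20/128 = 9.4 × 10⁻³ kg m⁻⁴
  133–140 m: Δρ/Δz = 0.31/7 = 0.044 kg m⁻⁴
  140–151 m: Δρ/Δz = 0.28/11 = 0.025 kg m⁻⁴
  151–195 m: Δρ/Δz = 1.00/44 = 0.023 kg m⁻⁴
  195–213 m: Δρ/Δz = 0.30/18 = 0.017 kg m⁻⁴
The largest gradient is in the 133–140 m interval — the pycnocline.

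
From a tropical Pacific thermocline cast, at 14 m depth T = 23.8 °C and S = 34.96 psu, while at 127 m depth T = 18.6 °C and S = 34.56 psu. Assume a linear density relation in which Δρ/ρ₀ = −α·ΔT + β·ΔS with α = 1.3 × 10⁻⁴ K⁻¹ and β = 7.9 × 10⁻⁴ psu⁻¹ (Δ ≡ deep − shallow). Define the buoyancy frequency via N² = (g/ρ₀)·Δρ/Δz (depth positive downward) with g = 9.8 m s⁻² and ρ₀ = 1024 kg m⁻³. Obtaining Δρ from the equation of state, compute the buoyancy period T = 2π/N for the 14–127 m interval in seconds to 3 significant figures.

ΔT = -5.2 K, ΔS = -0.40 psu (deep − shallow).
Δρ/ρ₀ = −αΔT + βΔS = 6.76 × 10⁻⁴ − 3.16 × 10⁻⁴ = 3.60 × 10⁻⁴, so Δρ ≈ 0.3686 kg m⁻³.
N² = (g/ρ₀)·Δρ/Δz = g·(Δρ/ρ₀)/Δz = 9.8 × 3.60 × 10⁻⁴ / 113 = 3.1221 × 10⁻⁵ s⁻².
N = √(3.1221 × 10⁻⁵) = 5.5876 × 10⁻³ rad s⁻¹ → T = 2π/N = 1.1245 × 10³ s ≈ 1.12 × 10³ s.

1.12 × 10³ s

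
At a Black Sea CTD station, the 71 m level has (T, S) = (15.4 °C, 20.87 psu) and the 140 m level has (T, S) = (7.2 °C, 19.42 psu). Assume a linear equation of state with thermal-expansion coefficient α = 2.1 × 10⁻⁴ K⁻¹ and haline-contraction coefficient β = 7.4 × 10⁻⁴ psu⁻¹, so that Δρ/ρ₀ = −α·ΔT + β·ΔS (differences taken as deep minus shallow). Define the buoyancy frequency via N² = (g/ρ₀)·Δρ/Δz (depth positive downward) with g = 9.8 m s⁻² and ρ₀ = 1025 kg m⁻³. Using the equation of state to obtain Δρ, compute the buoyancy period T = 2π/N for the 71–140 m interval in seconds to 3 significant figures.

ΔT = -8.2 K, ΔS = -1.45 psu (deep − shallow).
Δρ/ρ₀ = −αΔT + βΔS = 1.722 × 10⁻³ − 1.073 × 10⁻³ = 6.49 × 10⁻⁴, so Δρ ≈ 0.6652 kg m⁻³.
N² = (g/ρ₀)·Δρ/Δz = g·(Δρ/ρ₀)/Δz = 9.8 × 6.49 × 10⁻⁴ / 69 = 9.2177 × 10⁻⁵ s⁻².
N = √(9.2177 × 10⁻⁵) = 9.6009 × 10⁻³ rad s⁻¹ → T = 2π/N = 654.44 s ≈ 654 s.

654 s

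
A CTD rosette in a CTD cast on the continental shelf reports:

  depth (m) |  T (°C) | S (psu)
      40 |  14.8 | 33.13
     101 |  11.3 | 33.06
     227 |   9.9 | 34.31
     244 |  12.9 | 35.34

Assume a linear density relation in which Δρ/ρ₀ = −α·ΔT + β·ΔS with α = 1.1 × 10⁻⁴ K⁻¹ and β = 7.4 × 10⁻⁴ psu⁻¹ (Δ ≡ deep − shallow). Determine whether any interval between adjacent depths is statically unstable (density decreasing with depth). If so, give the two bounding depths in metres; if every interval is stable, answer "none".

Evaluate Δρ/ρ₀ = −αΔT + βΔS across each adjacent pair:
  40–101 m: −αΔT+βΔS = −(1.1 × 10⁻⁴)(-3.5)+(7.4 × 10⁻⁴)(-0.07) = 3.3 × 10⁻⁴ → stable
  101–227 m: −αΔT+βΔS = −(1.1 × 10⁻⁴)(-1.4)+(7.4 × 10⁻⁴)(+1.25) = 1.1 × 10⁻³ → stable
  227–244 m: −αΔT+βΔS = −(1.1 × 10⁻⁴)(+3.0)+(7.4 × 10⁻⁴)(+1.03) = 4.3 × 10⁻⁴ → stable
Every interval has Δρ > 0: the column is stably stratified throughout.

none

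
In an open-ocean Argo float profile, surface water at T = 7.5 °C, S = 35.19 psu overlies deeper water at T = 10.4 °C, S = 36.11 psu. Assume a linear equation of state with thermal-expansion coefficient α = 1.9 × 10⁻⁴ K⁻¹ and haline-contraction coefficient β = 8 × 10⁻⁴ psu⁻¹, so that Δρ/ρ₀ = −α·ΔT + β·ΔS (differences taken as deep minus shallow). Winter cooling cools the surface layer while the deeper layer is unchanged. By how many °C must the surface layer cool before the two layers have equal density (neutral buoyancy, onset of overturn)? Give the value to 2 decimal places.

Neutral buoyancy requires Δρ = 0, i.e. −α(T_deep − T_surf′) + β(S_deep − S_surf) = 0.
T_surf′ = T_deep − (β/α)·ΔS = 10.4 − (8 × 10⁻⁴/1.9 × 10⁻⁴)·(+0.92) = 6.5263 °C.
Cooling required: 7.5 − (6.5263) = 0.9737 °C.

0.97 °C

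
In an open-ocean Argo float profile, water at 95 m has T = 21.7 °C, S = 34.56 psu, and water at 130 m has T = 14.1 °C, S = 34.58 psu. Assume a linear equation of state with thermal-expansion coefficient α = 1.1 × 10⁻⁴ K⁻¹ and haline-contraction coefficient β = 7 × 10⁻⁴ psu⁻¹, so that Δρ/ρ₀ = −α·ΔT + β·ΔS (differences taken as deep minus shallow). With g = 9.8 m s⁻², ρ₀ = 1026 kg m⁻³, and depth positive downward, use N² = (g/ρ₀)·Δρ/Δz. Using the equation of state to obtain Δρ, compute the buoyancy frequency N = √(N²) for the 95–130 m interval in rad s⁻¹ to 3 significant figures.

0.0154 rad s⁻¹

ΔT = -7.6 K, ΔS = +0.02 psu (deep − shallow).
Δρ/ρ₀ = −αΔT + βΔS = 8.36 × 10⁻⁴ + 1.40 × 10⁻⁵ = 8.50 × 10⁻⁴, so Δρ ≈ 0.8721 kg m⁻³.
N² = (g/ρ₀)·Δρ/Δz = g·(Δρ/ρ₀)/Δz = 9.8 × 8.50 × 10⁻⁴ / 35 = 2.3800 × 10⁻⁴ s⁻².
N = √(2.3800 × 10⁻⁴) = 0.015427 rad s⁻¹ ≈ 0.0154 rad s⁻¹.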